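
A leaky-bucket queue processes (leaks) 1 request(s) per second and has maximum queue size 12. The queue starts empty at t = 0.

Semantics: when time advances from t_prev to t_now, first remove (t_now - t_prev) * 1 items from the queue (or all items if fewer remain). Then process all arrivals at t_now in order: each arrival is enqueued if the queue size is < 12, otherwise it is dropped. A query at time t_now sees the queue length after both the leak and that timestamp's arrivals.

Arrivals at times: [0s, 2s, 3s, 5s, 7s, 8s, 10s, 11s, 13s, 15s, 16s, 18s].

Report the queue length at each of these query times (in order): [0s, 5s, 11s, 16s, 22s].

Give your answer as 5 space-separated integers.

Queue lengths at query times:
  query t=0s: backlog = 1
  query t=5s: backlog = 1
  query t=11s: backlog = 1
  query t=16s: backlog = 1
  query t=22s: backlog = 0

Answer: 1 1 1 1 0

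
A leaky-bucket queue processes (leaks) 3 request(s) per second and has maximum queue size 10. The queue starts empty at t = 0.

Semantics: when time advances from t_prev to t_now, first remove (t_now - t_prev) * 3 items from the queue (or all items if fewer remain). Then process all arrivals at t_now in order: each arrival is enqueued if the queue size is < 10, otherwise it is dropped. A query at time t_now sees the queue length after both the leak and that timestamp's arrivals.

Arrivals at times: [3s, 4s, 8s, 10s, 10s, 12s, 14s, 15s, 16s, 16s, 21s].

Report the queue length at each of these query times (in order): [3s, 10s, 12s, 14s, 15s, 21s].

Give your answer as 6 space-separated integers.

Queue lengths at query times:
  query t=3s: backlog = 1
  query t=10s: backlog = 2
  query t=12s: backlog = 1
  query t=14s: backlog = 1
  query t=15s: backlog = 1
  query t=21s: backlog = 1

Answer: 1 2 1 1 1 1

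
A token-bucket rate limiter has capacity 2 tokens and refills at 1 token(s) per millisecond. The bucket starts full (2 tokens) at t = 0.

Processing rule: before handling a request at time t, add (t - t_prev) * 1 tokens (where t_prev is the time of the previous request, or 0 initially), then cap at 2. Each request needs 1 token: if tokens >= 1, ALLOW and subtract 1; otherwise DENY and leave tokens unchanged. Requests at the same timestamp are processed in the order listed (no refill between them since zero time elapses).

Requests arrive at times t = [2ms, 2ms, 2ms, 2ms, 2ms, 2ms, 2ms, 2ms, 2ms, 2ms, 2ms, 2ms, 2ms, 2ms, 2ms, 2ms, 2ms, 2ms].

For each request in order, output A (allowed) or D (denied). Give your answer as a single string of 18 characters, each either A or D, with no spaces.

Simulating step by step:
  req#1 t=2ms: ALLOW
  req#2 t=2ms: ALLOW
  req#3 t=2ms: DENY
  req#4 t=2ms: DENY
  req#5 t=2ms: DENY
  req#6 t=2ms: DENY
  req#7 t=2ms: DENY
  req#8 t=2ms: DENY
  req#9 t=2ms: DENY
  req#10 t=2ms: DENY
  req#11 t=2ms: DENY
  req#12 t=2ms: DENY
  req#13 t=2ms: DENY
  req#14 t=2ms: DENY
  req#15 t=2ms: DENY
  req#16 t=2ms: DENY
  req#17 t=2ms: DENY
  req#18 t=2ms: DENY

Answer: AADDDDDDDDDDDDDDDD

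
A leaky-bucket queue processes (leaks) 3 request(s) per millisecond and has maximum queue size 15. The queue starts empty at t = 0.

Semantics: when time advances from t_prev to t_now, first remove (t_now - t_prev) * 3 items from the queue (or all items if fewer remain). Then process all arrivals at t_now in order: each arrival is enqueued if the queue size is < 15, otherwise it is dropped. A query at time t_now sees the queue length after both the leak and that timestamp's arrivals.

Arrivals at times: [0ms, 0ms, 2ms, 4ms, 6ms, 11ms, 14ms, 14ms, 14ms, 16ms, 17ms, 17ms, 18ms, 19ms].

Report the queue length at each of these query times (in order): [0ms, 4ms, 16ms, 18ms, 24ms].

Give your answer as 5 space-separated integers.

Queue lengths at query times:
  query t=0ms: backlog = 2
  query t=4ms: backlog = 1
  query t=16ms: backlog = 1
  query t=18ms: backlog = 1
  query t=24ms: backlog = 0

Answer: 2 1 1 1 0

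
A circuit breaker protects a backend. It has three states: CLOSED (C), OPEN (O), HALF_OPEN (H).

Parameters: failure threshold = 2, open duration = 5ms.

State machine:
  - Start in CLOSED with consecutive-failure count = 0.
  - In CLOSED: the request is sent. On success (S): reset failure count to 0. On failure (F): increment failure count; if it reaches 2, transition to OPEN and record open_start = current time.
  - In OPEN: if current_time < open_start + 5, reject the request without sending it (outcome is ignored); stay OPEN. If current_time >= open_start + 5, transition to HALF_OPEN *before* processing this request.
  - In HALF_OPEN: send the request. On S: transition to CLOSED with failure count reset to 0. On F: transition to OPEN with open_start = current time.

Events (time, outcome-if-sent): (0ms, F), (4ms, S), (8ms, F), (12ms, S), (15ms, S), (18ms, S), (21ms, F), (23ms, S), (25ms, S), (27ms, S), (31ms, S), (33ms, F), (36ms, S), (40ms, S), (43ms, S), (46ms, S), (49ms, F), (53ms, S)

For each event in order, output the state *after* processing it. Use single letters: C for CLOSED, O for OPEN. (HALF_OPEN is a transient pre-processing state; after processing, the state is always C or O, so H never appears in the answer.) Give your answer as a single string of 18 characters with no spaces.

State after each event:
  event#1 t=0ms outcome=F: state=CLOSED
  event#2 t=4ms outcome=S: state=CLOSED
  event#3 t=8ms outcome=F: state=CLOSED
  event#4 t=12ms outcome=S: state=CLOSED
  event#5 t=15ms outcome=S: state=CLOSED
  event#6 t=18ms outcome=S: state=CLOSED
  event#7 t=21ms outcome=F: state=CLOSED
  event#8 t=23ms outcome=S: state=CLOSED
  event#9 t=25ms outcome=S: state=CLOSED
  event#10 t=27ms outcome=S: state=CLOSED
  event#11 t=31ms outcome=S: state=CLOSED
  event#12 t=33ms outcome=F: state=CLOSED
  event#13 t=36ms outcome=S: state=CLOSED
  event#14 t=40ms outcome=S: state=CLOSED
  event#15 t=43ms outcome=S: state=CLOSED
  event#16 t=46ms outcome=S: state=CLOSED
  event#17 t=49ms outcome=F: state=CLOSED
  event#18 t=53ms outcome=S: state=CLOSED

Answer: CCCCCCCCCCCCCCCCCC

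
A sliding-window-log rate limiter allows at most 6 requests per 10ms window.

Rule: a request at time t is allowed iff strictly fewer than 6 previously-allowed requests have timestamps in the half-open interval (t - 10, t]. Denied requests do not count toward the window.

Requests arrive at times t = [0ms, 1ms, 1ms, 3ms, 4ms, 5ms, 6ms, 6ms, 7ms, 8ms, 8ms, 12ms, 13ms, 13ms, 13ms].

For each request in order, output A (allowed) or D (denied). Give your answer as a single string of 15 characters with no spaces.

Tracking allowed requests in the window:
  req#1 t=0ms: ALLOW
  req#2 t=1ms: ALLOW
  req#3 t=1ms: ALLOW
  req#4 t=3ms: ALLOW
  req#5 t=4ms: ALLOW
  req#6 t=5ms: ALLOW
  req#7 t=6ms: DENY
  req#8 t=6ms: DENY
  req#9 t=7ms: DENY
  req#10 t=8ms: DENY
  req#11 t=8ms: DENY
  req#12 t=12ms: ALLOW
  req#13 t=13ms: ALLOW
  req#14 t=13ms: ALLOW
  req#15 t=13ms: ALLOW

Answer: AAAAAADDDDDAAAA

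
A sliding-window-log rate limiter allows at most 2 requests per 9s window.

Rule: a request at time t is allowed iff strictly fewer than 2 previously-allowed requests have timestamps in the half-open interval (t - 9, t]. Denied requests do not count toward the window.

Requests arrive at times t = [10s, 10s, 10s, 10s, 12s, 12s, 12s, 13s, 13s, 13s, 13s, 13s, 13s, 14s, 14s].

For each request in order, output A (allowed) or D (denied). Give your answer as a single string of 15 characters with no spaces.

Tracking allowed requests in the window:
  req#1 t=10s: ALLOW
  req#2 t=10s: ALLOW
  req#3 t=10s: DENY
  req#4 t=10s: DENY
  req#5 t=12s: DENY
  req#6 t=12s: DENY
  req#7 t=12s: DENY
  req#8 t=13s: DENY
  req#9 t=13s: DENY
  req#10 t=13s: DENY
  req#11 t=13s: DENY
  req#12 t=13s: DENY
  req#13 t=13s: DENY
  req#14 t=14s: DENY
  req#15 t=14s: DENY

Answer: AADDDDDDDDDDDDD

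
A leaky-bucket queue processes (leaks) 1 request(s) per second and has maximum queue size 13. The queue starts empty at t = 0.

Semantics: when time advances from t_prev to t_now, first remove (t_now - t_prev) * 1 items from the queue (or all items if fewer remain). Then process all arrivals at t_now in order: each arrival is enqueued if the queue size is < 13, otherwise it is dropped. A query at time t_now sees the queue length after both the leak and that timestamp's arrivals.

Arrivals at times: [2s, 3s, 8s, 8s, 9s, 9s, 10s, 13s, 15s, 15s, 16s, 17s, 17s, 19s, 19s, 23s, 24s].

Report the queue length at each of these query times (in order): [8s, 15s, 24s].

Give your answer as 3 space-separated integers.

Queue lengths at query times:
  query t=8s: backlog = 2
  query t=15s: backlog = 2
  query t=24s: backlog = 1

Answer: 2 2 1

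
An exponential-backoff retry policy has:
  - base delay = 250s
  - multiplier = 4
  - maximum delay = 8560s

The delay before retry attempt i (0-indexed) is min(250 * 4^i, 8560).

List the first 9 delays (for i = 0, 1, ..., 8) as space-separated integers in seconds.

Computing each delay:
  i=0: min(250*4^0, 8560) = 250
  i=1: min(250*4^1, 8560) = 1000
  i=2: min(250*4^2, 8560) = 4000
  i=3: min(250*4^3, 8560) = 8560
  i=4: min(250*4^4, 8560) = 8560
  i=5: min(250*4^5, 8560) = 8560
  i=6: min(250*4^6, 8560) = 8560
  i=7: min(250*4^7, 8560) = 8560
  i=8: min(250*4^8, 8560) = 8560

Answer: 250 1000 4000 8560 8560 8560 8560 8560 8560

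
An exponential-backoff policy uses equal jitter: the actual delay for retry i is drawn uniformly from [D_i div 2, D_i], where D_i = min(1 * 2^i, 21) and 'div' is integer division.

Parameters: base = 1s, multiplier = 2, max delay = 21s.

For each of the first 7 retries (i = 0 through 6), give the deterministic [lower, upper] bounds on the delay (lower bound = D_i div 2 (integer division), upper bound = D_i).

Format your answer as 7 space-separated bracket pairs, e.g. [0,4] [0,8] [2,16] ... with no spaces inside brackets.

Answer: [0,1] [1,2] [2,4] [4,8] [8,16] [10,21] [10,21]

Derivation:
Computing bounds per retry:
  i=0: D_i=min(1*2^0,21)=1, bounds=[0,1]
  i=1: D_i=min(1*2^1,21)=2, bounds=[1,2]
  i=2: D_i=min(1*2^2,21)=4, bounds=[2,4]
  i=3: D_i=min(1*2^3,21)=8, bounds=[4,8]
  i=4: D_i=min(1*2^4,21)=16, bounds=[8,16]
  i=5: D_i=min(1*2^5,21)=21, bounds=[10,21]
  i=6: D_i=min(1*2^6,21)=21, bounds=[10,21]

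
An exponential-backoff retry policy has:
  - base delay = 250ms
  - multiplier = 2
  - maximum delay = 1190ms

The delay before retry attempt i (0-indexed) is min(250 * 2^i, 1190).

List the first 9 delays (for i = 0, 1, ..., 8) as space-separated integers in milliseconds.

Answer: 250 500 1000 1190 1190 1190 1190 1190 1190

Derivation:
Computing each delay:
  i=0: min(250*2^0, 1190) = 250
  i=1: min(250*2^1, 1190) = 500
  i=2: min(250*2^2, 1190) = 1000
  i=3: min(250*2^3, 1190) = 1190
  i=4: min(250*2^4, 1190) = 1190
  i=5: min(250*2^5, 1190) = 1190
  i=6: min(250*2^6, 1190) = 1190
  i=7: min(250*2^7, 1190) = 1190
  i=8: min(250*2^8, 1190) = 1190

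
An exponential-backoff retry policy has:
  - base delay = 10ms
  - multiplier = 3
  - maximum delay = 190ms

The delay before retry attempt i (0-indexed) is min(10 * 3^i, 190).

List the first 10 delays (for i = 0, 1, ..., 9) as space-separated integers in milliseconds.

Computing each delay:
  i=0: min(10*3^0, 190) = 10
  i=1: min(10*3^1, 190) = 30
  i=2: min(10*3^2, 190) = 90
  i=3: min(10*3^3, 190) = 190
  i=4: min(10*3^4, 190) = 190
  i=5: min(10*3^5, 190) = 190
  i=6: min(10*3^6, 190) = 190
  i=7: min(10*3^7, 190) = 190
  i=8: min(10*3^8, 190) = 190
  i=9: min(10*3^9, 190) = 190

Answer: 10 30 90 190 190 190 190 190 190 190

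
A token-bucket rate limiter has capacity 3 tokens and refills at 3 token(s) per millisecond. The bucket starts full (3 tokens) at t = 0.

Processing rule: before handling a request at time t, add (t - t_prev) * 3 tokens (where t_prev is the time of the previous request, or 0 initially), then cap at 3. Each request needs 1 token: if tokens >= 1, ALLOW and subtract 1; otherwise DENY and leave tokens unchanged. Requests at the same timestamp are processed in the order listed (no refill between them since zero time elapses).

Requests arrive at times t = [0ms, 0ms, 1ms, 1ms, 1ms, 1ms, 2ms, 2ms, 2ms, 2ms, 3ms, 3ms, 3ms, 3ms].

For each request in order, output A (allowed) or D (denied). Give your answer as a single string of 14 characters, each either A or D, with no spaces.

Answer: AAAAADAAADAAAD

Derivation:
Simulating step by step:
  req#1 t=0ms: ALLOW
  req#2 t=0ms: ALLOW
  req#3 t=1ms: ALLOW
  req#4 t=1ms: ALLOW
  req#5 t=1ms: ALLOW
  req#6 t=1ms: DENY
  req#7 t=2ms: ALLOW
  req#8 t=2ms: ALLOW
  req#9 t=2ms: ALLOW
  req#10 t=2ms: DENY
  req#11 t=3ms: ALLOW
  req#12 t=3ms: ALLOW
  req#13 t=3ms: ALLOW
  req#14 t=3ms: DENY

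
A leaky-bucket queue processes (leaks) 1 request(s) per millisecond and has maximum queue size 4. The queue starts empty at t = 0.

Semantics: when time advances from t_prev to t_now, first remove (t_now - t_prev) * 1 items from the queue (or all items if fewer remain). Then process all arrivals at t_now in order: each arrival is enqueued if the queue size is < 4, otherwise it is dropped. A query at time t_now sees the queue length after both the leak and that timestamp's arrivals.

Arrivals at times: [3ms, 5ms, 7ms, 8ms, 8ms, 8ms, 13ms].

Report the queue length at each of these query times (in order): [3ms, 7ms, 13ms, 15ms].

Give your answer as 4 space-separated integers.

Answer: 1 1 1 0

Derivation:
Queue lengths at query times:
  query t=3ms: backlog = 1
  query t=7ms: backlog = 1
  query t=13ms: backlog = 1
  query t=15ms: backlog = 0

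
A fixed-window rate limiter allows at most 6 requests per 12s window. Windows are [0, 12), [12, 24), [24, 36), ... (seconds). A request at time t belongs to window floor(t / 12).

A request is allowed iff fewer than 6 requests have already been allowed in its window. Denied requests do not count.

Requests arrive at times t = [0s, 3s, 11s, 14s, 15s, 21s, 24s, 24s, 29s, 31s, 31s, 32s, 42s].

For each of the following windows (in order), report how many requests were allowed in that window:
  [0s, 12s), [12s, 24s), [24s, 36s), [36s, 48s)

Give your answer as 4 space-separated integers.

Answer: 3 3 6 1

Derivation:
Processing requests:
  req#1 t=0s (window 0): ALLOW
  req#2 t=3s (window 0): ALLOW
  req#3 t=11s (window 0): ALLOW
  req#4 t=14s (window 1): ALLOW
  req#5 t=15s (window 1): ALLOW
  req#6 t=21s (window 1): ALLOW
  req#7 t=24s (window 2): ALLOW
  req#8 t=24s (window 2): ALLOW
  req#9 t=29s (window 2): ALLOW
  req#10 t=31s (window 2): ALLOW
  req#11 t=31s (window 2): ALLOW
  req#12 t=32s (window 2): ALLOW
  req#13 t=42s (window 3): ALLOW

Allowed counts by window: 3 3 6 1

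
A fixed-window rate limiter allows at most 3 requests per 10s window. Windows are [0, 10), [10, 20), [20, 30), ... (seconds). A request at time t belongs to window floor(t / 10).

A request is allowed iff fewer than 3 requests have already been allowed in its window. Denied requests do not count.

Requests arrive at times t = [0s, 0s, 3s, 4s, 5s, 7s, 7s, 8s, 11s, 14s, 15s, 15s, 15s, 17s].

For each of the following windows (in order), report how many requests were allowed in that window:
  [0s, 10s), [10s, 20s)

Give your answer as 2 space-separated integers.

Processing requests:
  req#1 t=0s (window 0): ALLOW
  req#2 t=0s (window 0): ALLOW
  req#3 t=3s (window 0): ALLOW
  req#4 t=4s (window 0): DENY
  req#5 t=5s (window 0): DENY
  req#6 t=7s (window 0): DENY
  req#7 t=7s (window 0): DENY
  req#8 t=8s (window 0): DENY
  req#9 t=11s (window 1): ALLOW
  req#10 t=14s (window 1): ALLOW
  req#11 t=15s (window 1): ALLOW
  req#12 t=15s (window 1): DENY
  req#13 t=15s (window 1): DENY
  req#14 t=17s (window 1): DENY

Allowed counts by window: 3 3

Answer: 3 3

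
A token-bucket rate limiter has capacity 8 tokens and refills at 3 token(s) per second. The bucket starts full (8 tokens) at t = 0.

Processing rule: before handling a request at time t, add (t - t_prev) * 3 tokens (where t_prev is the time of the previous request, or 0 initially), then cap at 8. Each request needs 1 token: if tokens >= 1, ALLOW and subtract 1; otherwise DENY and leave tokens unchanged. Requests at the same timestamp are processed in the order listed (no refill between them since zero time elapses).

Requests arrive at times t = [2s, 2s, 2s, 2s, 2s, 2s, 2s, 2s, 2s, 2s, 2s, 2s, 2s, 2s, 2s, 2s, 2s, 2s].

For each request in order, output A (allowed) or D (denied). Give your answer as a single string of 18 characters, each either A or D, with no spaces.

Simulating step by step:
  req#1 t=2s: ALLOW
  req#2 t=2s: ALLOW
  req#3 t=2s: ALLOW
  req#4 t=2s: ALLOW
  req#5 t=2s: ALLOW
  req#6 t=2s: ALLOW
  req#7 t=2s: ALLOW
  req#8 t=2s: ALLOW
  req#9 t=2s: DENY
  req#10 t=2s: DENY
  req#11 t=2s: DENY
  req#12 t=2s: DENY
  req#13 t=2s: DENY
  req#14 t=2s: DENY
  req#15 t=2s: DENY
  req#16 t=2s: DENY
  req#17 t=2s: DENY
  req#18 t=2s: DENY

Answer: AAAAAAAADDDDDDDDDD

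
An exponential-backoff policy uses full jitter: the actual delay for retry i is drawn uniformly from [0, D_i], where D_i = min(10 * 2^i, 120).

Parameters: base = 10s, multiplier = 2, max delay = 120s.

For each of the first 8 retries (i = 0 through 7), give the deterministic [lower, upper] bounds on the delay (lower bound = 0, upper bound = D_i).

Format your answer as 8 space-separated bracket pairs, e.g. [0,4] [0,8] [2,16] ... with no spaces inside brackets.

Computing bounds per retry:
  i=0: D_i=min(10*2^0,120)=10, bounds=[0,10]
  i=1: D_i=min(10*2^1,120)=20, bounds=[0,20]
  i=2: D_i=min(10*2^2,120)=40, bounds=[0,40]
  i=3: D_i=min(10*2^3,120)=80, bounds=[0,80]
  i=4: D_i=min(10*2^4,120)=120, bounds=[0,120]
  i=5: D_i=min(10*2^5,120)=120, bounds=[0,120]
  i=6: D_i=min(10*2^6,120)=120, bounds=[0,120]
  i=7: D_i=min(10*2^7,120)=120, bounds=[0,120]

Answer: [0,10] [0,20] [0,40] [0,80] [0,120] [0,120] [0,120] [0,120]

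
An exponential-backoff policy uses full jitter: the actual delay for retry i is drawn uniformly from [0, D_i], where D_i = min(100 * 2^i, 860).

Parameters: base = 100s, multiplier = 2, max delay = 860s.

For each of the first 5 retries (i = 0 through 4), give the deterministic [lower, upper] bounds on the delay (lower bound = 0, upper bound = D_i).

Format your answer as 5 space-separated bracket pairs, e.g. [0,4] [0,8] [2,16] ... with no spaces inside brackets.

Answer: [0,100] [0,200] [0,400] [0,800] [0,860]

Derivation:
Computing bounds per retry:
  i=0: D_i=min(100*2^0,860)=100, bounds=[0,100]
  i=1: D_i=min(100*2^1,860)=200, bounds=[0,200]
  i=2: D_i=min(100*2^2,860)=400, bounds=[0,400]
  i=3: D_i=min(100*2^3,860)=800, bounds=[0,800]
  i=4: D_i=min(100*2^4,860)=860, bounds=[0,860]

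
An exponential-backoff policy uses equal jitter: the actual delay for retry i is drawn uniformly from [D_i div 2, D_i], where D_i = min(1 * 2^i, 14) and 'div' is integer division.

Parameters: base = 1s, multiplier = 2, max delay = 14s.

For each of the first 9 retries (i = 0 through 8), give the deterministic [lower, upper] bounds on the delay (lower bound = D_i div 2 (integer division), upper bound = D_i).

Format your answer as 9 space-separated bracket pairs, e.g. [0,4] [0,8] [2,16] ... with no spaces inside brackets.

Answer: [0,1] [1,2] [2,4] [4,8] [7,14] [7,14] [7,14] [7,14] [7,14]

Derivation:
Computing bounds per retry:
  i=0: D_i=min(1*2^0,14)=1, bounds=[0,1]
  i=1: D_i=min(1*2^1,14)=2, bounds=[1,2]
  i=2: D_i=min(1*2^2,14)=4, bounds=[2,4]
  i=3: D_i=min(1*2^3,14)=8, bounds=[4,8]
  i=4: D_i=min(1*2^4,14)=14, bounds=[7,14]
  i=5: D_i=min(1*2^5,14)=14, bounds=[7,14]
  i=6: D_i=min(1*2^6,14)=14, bounds=[7,14]
  i=7: D_i=min(1*2^7,14)=14, bounds=[7,14]
  i=8: D_i=min(1*2^8,14)=14, bounds=[7,14]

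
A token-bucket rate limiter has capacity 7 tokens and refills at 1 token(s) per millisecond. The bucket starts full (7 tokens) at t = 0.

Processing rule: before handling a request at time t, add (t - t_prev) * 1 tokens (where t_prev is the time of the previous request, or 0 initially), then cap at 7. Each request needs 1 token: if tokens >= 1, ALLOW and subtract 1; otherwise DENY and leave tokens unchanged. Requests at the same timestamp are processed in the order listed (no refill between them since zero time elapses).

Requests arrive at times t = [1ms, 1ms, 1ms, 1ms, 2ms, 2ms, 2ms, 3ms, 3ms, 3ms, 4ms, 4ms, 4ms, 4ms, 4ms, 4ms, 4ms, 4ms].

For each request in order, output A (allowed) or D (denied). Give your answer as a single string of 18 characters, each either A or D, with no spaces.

Answer: AAAAAAAAADADDDDDDD

Derivation:
Simulating step by step:
  req#1 t=1ms: ALLOW
  req#2 t=1ms: ALLOW
  req#3 t=1ms: ALLOW
  req#4 t=1ms: ALLOW
  req#5 t=2ms: ALLOW
  req#6 t=2ms: ALLOW
  req#7 t=2ms: ALLOW
  req#8 t=3ms: ALLOW
  req#9 t=3ms: ALLOW
  req#10 t=3ms: DENY
  req#11 t=4ms: ALLOW
  req#12 t=4ms: DENY
  req#13 t=4ms: DENY
  req#14 t=4ms: DENY
  req#15 t=4ms: DENY
  req#16 t=4ms: DENY
  req#17 t=4ms: DENY
  req#18 t=4ms: DENY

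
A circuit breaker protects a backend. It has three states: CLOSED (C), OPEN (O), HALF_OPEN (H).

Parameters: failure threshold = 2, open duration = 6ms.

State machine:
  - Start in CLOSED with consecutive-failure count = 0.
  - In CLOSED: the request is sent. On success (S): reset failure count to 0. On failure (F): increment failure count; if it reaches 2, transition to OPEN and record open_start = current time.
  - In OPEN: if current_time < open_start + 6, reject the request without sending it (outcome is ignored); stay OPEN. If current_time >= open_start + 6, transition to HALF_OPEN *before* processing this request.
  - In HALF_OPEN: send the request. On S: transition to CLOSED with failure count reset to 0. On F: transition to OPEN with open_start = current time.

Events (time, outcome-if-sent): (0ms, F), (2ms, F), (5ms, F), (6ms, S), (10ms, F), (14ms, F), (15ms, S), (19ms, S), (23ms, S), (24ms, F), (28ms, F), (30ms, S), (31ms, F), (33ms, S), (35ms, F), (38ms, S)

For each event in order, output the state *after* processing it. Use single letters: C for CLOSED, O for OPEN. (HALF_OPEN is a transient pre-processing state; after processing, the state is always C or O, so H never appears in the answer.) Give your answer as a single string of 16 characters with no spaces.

State after each event:
  event#1 t=0ms outcome=F: state=CLOSED
  event#2 t=2ms outcome=F: state=OPEN
  event#3 t=5ms outcome=F: state=OPEN
  event#4 t=6ms outcome=S: state=OPEN
  event#5 t=10ms outcome=F: state=OPEN
  event#6 t=14ms outcome=F: state=OPEN
  event#7 t=15ms outcome=S: state=OPEN
  event#8 t=19ms outcome=S: state=CLOSED
  event#9 t=23ms outcome=S: state=CLOSED
  event#10 t=24ms outcome=F: state=CLOSED
  event#11 t=28ms outcome=F: state=OPEN
  event#12 t=30ms outcome=S: state=OPEN
  event#13 t=31ms outcome=F: state=OPEN
  event#14 t=33ms outcome=S: state=OPEN
  event#15 t=35ms outcome=F: state=OPEN
  event#16 t=38ms outcome=S: state=OPEN

Answer: COOOOOOCCCOOOOOO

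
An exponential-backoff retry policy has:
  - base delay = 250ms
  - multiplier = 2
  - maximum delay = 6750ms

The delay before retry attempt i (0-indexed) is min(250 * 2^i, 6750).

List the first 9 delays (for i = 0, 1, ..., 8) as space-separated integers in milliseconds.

Answer: 250 500 1000 2000 4000 6750 6750 6750 6750

Derivation:
Computing each delay:
  i=0: min(250*2^0, 6750) = 250
  i=1: min(250*2^1, 6750) = 500
  i=2: min(250*2^2, 6750) = 1000
  i=3: min(250*2^3, 6750) = 2000
  i=4: min(250*2^4, 6750) = 4000
  i=5: min(250*2^5, 6750) = 6750
  i=6: min(250*2^6, 6750) = 6750
  i=7: min(250*2^7, 6750) = 6750
  i=8: min(250*2^8, 6750) = 6750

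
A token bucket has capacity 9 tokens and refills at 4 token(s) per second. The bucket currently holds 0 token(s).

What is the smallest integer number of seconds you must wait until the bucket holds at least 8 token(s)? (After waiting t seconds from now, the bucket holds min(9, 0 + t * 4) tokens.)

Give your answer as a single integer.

Answer: 2

Derivation:
Need 0 + t * 4 >= 8, so t >= 8/4.
Smallest integer t = ceil(8/4) = 2.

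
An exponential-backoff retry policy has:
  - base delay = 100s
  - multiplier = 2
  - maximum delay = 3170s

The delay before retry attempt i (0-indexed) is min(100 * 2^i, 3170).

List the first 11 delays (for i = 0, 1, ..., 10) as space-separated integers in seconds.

Computing each delay:
  i=0: min(100*2^0, 3170) = 100
  i=1: min(100*2^1, 3170) = 200
  i=2: min(100*2^2, 3170) = 400
  i=3: min(100*2^3, 3170) = 800
  i=4: min(100*2^4, 3170) = 1600
  i=5: min(100*2^5, 3170) = 3170
  i=6: min(100*2^6, 3170) = 3170
  i=7: min(100*2^7, 3170) = 3170
  i=8: min(100*2^8, 3170) = 3170
  i=9: min(100*2^9, 3170) = 3170
  i=10: min(100*2^10, 3170) = 3170

Answer: 100 200 400 800 1600 3170 3170 3170 3170 3170 3170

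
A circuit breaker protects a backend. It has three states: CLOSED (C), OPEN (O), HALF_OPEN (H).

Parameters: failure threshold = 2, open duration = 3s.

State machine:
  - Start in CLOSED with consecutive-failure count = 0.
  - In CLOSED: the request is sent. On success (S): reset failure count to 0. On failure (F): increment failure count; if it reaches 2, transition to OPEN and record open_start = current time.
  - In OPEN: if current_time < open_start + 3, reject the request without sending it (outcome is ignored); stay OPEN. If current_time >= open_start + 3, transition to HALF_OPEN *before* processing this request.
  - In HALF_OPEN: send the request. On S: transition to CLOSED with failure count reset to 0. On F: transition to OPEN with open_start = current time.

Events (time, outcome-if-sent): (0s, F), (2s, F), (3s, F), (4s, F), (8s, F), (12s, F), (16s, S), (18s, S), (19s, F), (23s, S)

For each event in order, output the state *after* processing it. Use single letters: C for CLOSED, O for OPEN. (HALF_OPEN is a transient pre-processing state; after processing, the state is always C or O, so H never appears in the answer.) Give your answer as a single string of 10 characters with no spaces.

State after each event:
  event#1 t=0s outcome=F: state=CLOSED
  event#2 t=2s outcome=F: state=OPEN
  event#3 t=3s outcome=F: state=OPEN
  event#4 t=4s outcome=F: state=OPEN
  event#5 t=8s outcome=F: state=OPEN
  event#6 t=12s outcome=F: state=OPEN
  event#7 t=16s outcome=S: state=CLOSED
  event#8 t=18s outcome=S: state=CLOSED
  event#9 t=19s outcome=F: state=CLOSED
  event#10 t=23s outcome=S: state=CLOSED

Answer: COOOOOCCCC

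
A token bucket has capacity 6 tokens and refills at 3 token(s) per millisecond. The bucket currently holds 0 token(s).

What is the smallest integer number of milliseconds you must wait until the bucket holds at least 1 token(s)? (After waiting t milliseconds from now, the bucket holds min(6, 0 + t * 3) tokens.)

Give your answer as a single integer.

Answer: 1

Derivation:
Need 0 + t * 3 >= 1, so t >= 1/3.
Smallest integer t = ceil(1/3) = 1.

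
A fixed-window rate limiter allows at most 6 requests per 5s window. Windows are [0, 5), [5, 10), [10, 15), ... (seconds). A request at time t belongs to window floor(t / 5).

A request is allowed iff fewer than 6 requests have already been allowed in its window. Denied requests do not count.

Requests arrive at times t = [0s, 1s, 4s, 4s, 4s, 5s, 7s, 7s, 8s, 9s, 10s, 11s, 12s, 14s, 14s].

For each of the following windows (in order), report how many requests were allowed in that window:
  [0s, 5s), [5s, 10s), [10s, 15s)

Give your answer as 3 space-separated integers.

Processing requests:
  req#1 t=0s (window 0): ALLOW
  req#2 t=1s (window 0): ALLOW
  req#3 t=4s (window 0): ALLOW
  req#4 t=4s (window 0): ALLOW
  req#5 t=4s (window 0): ALLOW
  req#6 t=5s (window 1): ALLOW
  req#7 t=7s (window 1): ALLOW
  req#8 t=7s (window 1): ALLOW
  req#9 t=8s (window 1): ALLOW
  req#10 t=9s (window 1): ALLOW
  req#11 t=10s (window 2): ALLOW
  req#12 t=11s (window 2): ALLOW
  req#13 t=12s (window 2): ALLOW
  req#14 t=14s (window 2): ALLOW
  req#15 t=14s (window 2): ALLOW

Allowed counts by window: 5 5 5

Answer: 5 5 5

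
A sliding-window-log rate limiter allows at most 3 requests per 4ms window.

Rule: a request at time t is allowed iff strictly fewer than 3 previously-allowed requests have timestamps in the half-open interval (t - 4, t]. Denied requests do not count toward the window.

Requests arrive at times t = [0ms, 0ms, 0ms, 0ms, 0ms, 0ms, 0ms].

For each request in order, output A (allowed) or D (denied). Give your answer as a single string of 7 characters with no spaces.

Answer: AAADDDD

Derivation:
Tracking allowed requests in the window:
  req#1 t=0ms: ALLOW
  req#2 t=0ms: ALLOW
  req#3 t=0ms: ALLOW
  req#4 t=0ms: DENY
  req#5 t=0ms: DENY
  req#6 t=0ms: DENY
  req#7 t=0ms: DENY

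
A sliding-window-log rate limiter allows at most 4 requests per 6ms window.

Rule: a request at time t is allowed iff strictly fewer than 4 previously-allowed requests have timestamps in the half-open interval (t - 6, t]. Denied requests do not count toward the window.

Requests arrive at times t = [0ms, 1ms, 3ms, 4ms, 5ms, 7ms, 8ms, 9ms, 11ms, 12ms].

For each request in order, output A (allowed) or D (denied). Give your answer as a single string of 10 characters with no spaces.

Answer: AAAADAAAAD

Derivation:
Tracking allowed requests in the window:
  req#1 t=0ms: ALLOW
  req#2 t=1ms: ALLOW
  req#3 t=3ms: ALLOW
  req#4 t=4ms: ALLOW
  req#5 t=5ms: DENY
  req#6 t=7ms: ALLOW
  req#7 t=8ms: ALLOW
  req#8 t=9ms: ALLOW
  req#9 t=11ms: ALLOW
  req#10 t=12ms: DENY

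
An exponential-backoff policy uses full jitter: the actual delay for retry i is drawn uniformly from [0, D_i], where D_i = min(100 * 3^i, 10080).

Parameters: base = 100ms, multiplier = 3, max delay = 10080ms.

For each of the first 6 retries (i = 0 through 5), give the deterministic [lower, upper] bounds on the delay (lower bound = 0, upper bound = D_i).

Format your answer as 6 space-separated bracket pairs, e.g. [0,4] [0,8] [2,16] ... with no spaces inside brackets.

Answer: [0,100] [0,300] [0,900] [0,2700] [0,8100] [0,10080]

Derivation:
Computing bounds per retry:
  i=0: D_i=min(100*3^0,10080)=100, bounds=[0,100]
  i=1: D_i=min(100*3^1,10080)=300, bounds=[0,300]
  i=2: D_i=min(100*3^2,10080)=900, bounds=[0,900]
  i=3: D_i=min(100*3^3,10080)=2700, bounds=[0,2700]
  i=4: D_i=min(100*3^4,10080)=8100, bounds=[0,8100]
  i=5: D_i=min(100*3^5,10080)=10080, bounds=[0,10080]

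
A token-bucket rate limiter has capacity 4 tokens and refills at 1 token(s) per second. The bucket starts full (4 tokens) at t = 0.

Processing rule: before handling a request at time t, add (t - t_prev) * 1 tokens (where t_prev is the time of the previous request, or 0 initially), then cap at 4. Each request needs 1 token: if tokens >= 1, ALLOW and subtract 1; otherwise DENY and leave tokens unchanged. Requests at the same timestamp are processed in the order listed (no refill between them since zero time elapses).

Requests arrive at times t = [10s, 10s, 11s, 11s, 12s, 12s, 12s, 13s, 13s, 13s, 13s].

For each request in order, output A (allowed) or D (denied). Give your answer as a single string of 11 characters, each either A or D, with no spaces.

Answer: AAAAAADADDD

Derivation:
Simulating step by step:
  req#1 t=10s: ALLOW
  req#2 t=10s: ALLOW
  req#3 t=11s: ALLOW
  req#4 t=11s: ALLOW
  req#5 t=12s: ALLOW
  req#6 t=12s: ALLOW
  req#7 t=12s: DENY
  req#8 t=13s: ALLOW
  req#9 t=13s: DENY
  req#10 t=13s: DENY
  req#11 t=13s: DENY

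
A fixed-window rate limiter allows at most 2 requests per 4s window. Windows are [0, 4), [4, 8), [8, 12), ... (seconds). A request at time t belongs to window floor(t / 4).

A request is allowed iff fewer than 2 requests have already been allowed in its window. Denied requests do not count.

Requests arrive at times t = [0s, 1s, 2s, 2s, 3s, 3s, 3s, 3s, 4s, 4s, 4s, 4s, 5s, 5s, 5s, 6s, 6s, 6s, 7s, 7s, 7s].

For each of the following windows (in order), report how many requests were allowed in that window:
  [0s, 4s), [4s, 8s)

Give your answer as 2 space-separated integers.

Processing requests:
  req#1 t=0s (window 0): ALLOW
  req#2 t=1s (window 0): ALLOW
  req#3 t=2s (window 0): DENY
  req#4 t=2s (window 0): DENY
  req#5 t=3s (window 0): DENY
  req#6 t=3s (window 0): DENY
  req#7 t=3s (window 0): DENY
  req#8 t=3s (window 0): DENY
  req#9 t=4s (window 1): ALLOW
  req#10 t=4s (window 1): ALLOW
  req#11 t=4s (window 1): DENY
  req#12 t=4s (window 1): DENY
  req#13 t=5s (window 1): DENY
  req#14 t=5s (window 1): DENY
  req#15 t=5s (window 1): DENY
  req#16 t=6s (window 1): DENY
  req#17 t=6s (window 1): DENY
  req#18 t=6s (window 1): DENY
  req#19 t=7s (window 1): DENY
  req#20 t=7s (window 1): DENY
  req#21 t=7s (window 1): DENY

Allowed counts by window: 2 2

Answer: 2 2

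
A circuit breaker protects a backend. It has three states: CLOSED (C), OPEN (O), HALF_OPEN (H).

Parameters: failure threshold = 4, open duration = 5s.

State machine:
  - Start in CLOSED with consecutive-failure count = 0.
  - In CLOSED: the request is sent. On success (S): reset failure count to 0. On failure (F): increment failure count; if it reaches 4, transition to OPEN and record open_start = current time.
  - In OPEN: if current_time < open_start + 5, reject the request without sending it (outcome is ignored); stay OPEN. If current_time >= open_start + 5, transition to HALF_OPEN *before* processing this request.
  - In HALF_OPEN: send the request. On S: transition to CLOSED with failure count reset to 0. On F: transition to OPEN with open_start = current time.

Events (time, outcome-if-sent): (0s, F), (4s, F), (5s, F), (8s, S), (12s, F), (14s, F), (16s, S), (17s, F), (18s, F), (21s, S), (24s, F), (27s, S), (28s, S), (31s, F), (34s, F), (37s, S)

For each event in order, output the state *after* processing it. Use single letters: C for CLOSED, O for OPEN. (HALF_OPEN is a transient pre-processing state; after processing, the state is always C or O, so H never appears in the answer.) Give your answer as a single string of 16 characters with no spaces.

State after each event:
  event#1 t=0s outcome=F: state=CLOSED
  event#2 t=4s outcome=F: state=CLOSED
  event#3 t=5s outcome=F: state=CLOSED
  event#4 t=8s outcome=S: state=CLOSED
  event#5 t=12s outcome=F: state=CLOSED
  event#6 t=14s outcome=F: state=CLOSED
  event#7 t=16s outcome=S: state=CLOSED
  event#8 t=17s outcome=F: state=CLOSED
  event#9 t=18s outcome=F: state=CLOSED
  event#10 t=21s outcome=S: state=CLOSED
  event#11 t=24s outcome=F: state=CLOSED
  event#12 t=27s outcome=S: state=CLOSED
  event#13 t=28s outcome=S: state=CLOSED
  event#14 t=31s outcome=F: state=CLOSED
  event#15 t=34s outcome=F: state=CLOSED
  event#16 t=37s outcome=S: state=CLOSED

Answer: CCCCCCCCCCCCCCCC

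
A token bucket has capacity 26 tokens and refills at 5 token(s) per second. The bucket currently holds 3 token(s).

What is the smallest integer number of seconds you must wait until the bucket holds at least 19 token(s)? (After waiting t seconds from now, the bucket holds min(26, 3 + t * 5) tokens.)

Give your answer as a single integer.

Answer: 4

Derivation:
Need 3 + t * 5 >= 19, so t >= 16/5.
Smallest integer t = ceil(16/5) = 4.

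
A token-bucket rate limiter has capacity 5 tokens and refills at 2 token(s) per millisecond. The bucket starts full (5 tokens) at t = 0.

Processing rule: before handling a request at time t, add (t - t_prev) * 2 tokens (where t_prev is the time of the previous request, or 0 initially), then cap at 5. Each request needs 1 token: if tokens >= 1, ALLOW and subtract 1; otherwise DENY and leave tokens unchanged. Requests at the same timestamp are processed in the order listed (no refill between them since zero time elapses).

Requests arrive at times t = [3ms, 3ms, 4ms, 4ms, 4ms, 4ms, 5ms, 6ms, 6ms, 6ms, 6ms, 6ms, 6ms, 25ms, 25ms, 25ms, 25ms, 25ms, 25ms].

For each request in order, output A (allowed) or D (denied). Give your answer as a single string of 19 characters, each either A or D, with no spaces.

Answer: AAAAAAAAAAADDAAAAAD

Derivation:
Simulating step by step:
  req#1 t=3ms: ALLOW
  req#2 t=3ms: ALLOW
  req#3 t=4ms: ALLOW
  req#4 t=4ms: ALLOW
  req#5 t=4ms: ALLOW
  req#6 t=4ms: ALLOW
  req#7 t=5ms: ALLOW
  req#8 t=6ms: ALLOW
  req#9 t=6ms: ALLOW
  req#10 t=6ms: ALLOW
  req#11 t=6ms: ALLOW
  req#12 t=6ms: DENY
  req#13 t=6ms: DENY
  req#14 t=25ms: ALLOW
  req#15 t=25ms: ALLOW
  req#16 t=25ms: ALLOW
  req#17 t=25ms: ALLOW
  req#18 t=25ms: ALLOW
  req#19 t=25ms: DENY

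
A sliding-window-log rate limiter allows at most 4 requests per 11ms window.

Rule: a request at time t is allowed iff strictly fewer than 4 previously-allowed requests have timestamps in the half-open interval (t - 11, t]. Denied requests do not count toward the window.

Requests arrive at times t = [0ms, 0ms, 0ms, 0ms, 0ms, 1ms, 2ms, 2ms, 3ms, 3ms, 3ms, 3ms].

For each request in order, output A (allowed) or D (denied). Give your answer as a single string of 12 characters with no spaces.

Tracking allowed requests in the window:
  req#1 t=0ms: ALLOW
  req#2 t=0ms: ALLOW
  req#3 t=0ms: ALLOW
  req#4 t=0ms: ALLOW
  req#5 t=0ms: DENY
  req#6 t=1ms: DENY
  req#7 t=2ms: DENY
  req#8 t=2ms: DENY
  req#9 t=3ms: DENY
  req#10 t=3ms: DENY
  req#11 t=3ms: DENY
  req#12 t=3ms: DENY

Answer: AAAADDDDDDDD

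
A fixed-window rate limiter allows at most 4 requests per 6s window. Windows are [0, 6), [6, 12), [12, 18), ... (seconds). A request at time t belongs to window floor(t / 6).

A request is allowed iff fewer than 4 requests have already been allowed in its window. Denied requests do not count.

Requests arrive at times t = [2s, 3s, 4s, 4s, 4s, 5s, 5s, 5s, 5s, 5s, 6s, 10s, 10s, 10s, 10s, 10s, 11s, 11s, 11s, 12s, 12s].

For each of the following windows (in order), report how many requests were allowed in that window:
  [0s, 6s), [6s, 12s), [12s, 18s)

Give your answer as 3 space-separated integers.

Answer: 4 4 2

Derivation:
Processing requests:
  req#1 t=2s (window 0): ALLOW
  req#2 t=3s (window 0): ALLOW
  req#3 t=4s (window 0): ALLOW
  req#4 t=4s (window 0): ALLOW
  req#5 t=4s (window 0): DENY
  req#6 t=5s (window 0): DENY
  req#7 t=5s (window 0): DENY
  req#8 t=5s (window 0): DENY
  req#9 t=5s (window 0): DENY
  req#10 t=5s (window 0): DENY
  req#11 t=6s (window 1): ALLOW
  req#12 t=10s (window 1): ALLOW
  req#13 t=10s (window 1): ALLOW
  req#14 t=10s (window 1): ALLOW
  req#15 t=10s (window 1): DENY
  req#16 t=10s (window 1): DENY
  req#17 t=11s (window 1): DENY
  req#18 t=11s (window 1): DENY
  req#19 t=11s (window 1): DENY
  req#20 t=12s (window 2): ALLOW
  req#21 t=12s (window 2): ALLOW

Allowed counts by window: 4 4 2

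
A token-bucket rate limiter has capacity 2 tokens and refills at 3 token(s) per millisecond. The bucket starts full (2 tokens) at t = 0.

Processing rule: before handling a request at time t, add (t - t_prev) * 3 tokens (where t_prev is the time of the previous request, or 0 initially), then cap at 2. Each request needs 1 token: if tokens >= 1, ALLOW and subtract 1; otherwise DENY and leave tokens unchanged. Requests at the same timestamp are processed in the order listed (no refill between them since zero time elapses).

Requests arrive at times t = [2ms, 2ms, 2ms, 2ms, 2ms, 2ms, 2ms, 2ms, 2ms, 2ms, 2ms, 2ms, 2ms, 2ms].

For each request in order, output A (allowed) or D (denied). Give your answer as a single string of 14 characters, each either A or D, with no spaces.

Simulating step by step:
  req#1 t=2ms: ALLOW
  req#2 t=2ms: ALLOW
  req#3 t=2ms: DENY
  req#4 t=2ms: DENY
  req#5 t=2ms: DENY
  req#6 t=2ms: DENY
  req#7 t=2ms: DENY
  req#8 t=2ms: DENY
  req#9 t=2ms: DENY
  req#10 t=2ms: DENY
  req#11 t=2ms: DENY
  req#12 t=2ms: DENY
  req#13 t=2ms: DENY
  req#14 t=2ms: DENY

Answer: AADDDDDDDDDDDD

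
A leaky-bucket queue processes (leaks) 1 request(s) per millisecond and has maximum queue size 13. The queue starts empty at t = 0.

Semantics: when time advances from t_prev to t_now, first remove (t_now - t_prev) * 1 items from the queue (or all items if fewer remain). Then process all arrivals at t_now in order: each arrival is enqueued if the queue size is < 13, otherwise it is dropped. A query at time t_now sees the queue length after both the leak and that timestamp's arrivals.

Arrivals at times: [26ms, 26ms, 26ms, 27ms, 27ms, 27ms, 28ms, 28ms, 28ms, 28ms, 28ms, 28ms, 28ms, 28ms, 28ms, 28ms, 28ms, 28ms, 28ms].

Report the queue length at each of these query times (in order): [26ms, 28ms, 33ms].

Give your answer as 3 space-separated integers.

Queue lengths at query times:
  query t=26ms: backlog = 3
  query t=28ms: backlog = 13
  query t=33ms: backlog = 8

Answer: 3 13 8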